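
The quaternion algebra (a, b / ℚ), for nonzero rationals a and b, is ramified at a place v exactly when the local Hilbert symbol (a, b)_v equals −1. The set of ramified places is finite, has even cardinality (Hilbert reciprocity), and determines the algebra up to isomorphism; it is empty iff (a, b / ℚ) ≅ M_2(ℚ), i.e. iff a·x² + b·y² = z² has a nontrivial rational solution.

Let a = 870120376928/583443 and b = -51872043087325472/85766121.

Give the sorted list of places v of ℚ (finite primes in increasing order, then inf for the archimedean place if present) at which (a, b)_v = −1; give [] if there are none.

Mod squares: a ≡ 1067154, b ≡ -2. Check v ∈ {∞, 2, 3, 7, 11, 17, 19, 23, 37}.
v=37: a=37^1·(≡23), b=37^2·(≡15) mod 37; (23|37)=-1, (15|37)=-1; (−1)^{1·2·18}·(-1)^2·(-1)^1 = -1.
v=11: a=11^1·(≡1), b=11^4·(≡4) mod 11; (1|11)=+1, (4|11)=+1; (−1)^{1·4·5}·(+1)^4·(+1)^1 = +1.
v=19: a=19^1·(≡10), b=19^0·(≡11) mod 19; (10|19)=-1, (11|19)=+1; (−1)^{1·0·9}·(-1)^0·(+1)^1 = +1.
v=17: a=17^2·(≡16), b=17^2·(≡1) mod 17; (16|17)=+1, (1|17)=+1; (−1)^{2·2·8}·(+1)^2·(+1)^2 = +1.
v=∞: 1067154 > 0 and -2 < 0  ⇒  (a,b)_∞ = +1.
v=7: a=7^-4·(≡1), b=7^-6·(≡3) mod 7; (1|7)=+1, (3|7)=-1; (−1)^{-4·-6·3}·(+1)^-6·(-1)^-4 = +1.
v=3: a=3^-5·(≡2), b=3^-6·(≡1) mod 3; (2|3)=-1, (1|3)=+1; (−1)^{-5·-6·1}·(-1)^-6·(+1)^-5 = +1.
v=23: a=23^3·(≡5), b=23^4·(≡21) mod 23; (5|23)=-1, (21|23)=-1; (−1)^{3·4·11}·(-1)^4·(-1)^3 = -1.
v=2: v_2(a)=5, v_2(b)=5; units ≡ 1, 7 (mod 8); ε·ε+αω+βω = 0·1+5·0+5·0 ≡ 0  ⇒  (a,b)_2 = +1.
|Ram(1067154, -2)| = 2, even; anisotropic at {23, 37}.

[23, 37]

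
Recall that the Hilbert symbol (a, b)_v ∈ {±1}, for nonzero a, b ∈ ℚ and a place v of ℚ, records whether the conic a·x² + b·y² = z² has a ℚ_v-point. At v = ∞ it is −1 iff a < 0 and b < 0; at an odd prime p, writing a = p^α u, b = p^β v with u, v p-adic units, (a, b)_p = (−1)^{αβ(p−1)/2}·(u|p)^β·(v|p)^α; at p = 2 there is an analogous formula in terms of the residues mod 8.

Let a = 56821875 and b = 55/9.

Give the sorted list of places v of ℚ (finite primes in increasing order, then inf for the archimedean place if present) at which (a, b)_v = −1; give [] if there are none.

[2, 5, 11, 29]

Mod squares: a ≡ 90915, b ≡ 55. Check v ∈ {∞, 2, 3, 5, 11, 19, 29}.
v=19: a=19^1·(≡6), b=19^0·(≡4) mod 19; (6|19)=+1, (4|19)=+1; (−1)^{1·0·9}·(+1)^0·(+1)^1 = +1.
v=∞: 90915 > 0 and 55 > 0  ⇒  (a,b)_∞ = +1.
v=11: a=11^1·(≡3), b=11^1·(≡3) mod 11; (3|11)=+1, (3|11)=+1; (−1)^{1·1·5}·(+1)^1·(+1)^1 = -1.
v=3: a=3^1·(≡2), b=3^-2·(≡1) mod 3; (2|3)=-1, (1|3)=+1; (−1)^{1·-2·1}·(-1)^-2·(+1)^1 = +1.
v=29: a=29^1·(≡19), b=29^0·(≡19) mod 29; (19|29)=-1, (19|29)=-1; (−1)^{1·0·14}·(-1)^0·(-1)^1 = -1.
v=2: v_2(a)=0, v_2(b)=0; units ≡ 3, 7 (mod 8); ε·ε+αω+βω = 1·1+0·0+0·1 ≡ 1  ⇒  (a,b)_2 = -1.
v=5: a=5^5·(≡3), b=5^1·(≡4) mod 5; (3|5)=-1, (4|5)=+1; (−1)^{5·1·2}·(-1)^1·(+1)^5 = -1.
(90915, 55 / ℚ) ramifies at {2, 5, 11, 29}: a division algebra.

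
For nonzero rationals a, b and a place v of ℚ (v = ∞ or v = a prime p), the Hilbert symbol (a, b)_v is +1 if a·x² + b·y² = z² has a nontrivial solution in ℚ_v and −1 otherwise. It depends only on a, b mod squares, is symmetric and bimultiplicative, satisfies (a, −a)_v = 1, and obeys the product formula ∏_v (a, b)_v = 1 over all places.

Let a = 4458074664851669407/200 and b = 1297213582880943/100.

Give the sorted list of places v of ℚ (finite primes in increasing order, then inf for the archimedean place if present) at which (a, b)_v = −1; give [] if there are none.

(a, b) ≡ (1886, 10127) mod (ℚ^×)²; places V = {2, 3, 5, 7, 13, 19, 23, 41, ∞}.
(a,b)_∞: sgn(1886)=+, sgn(10127)=+, so +1.
(a,b)_19: α=4, u≡17; β=3, v≡9 (mod 19); (17|19)=+1, (9|19)=+1; sign (−1)^0·+1^3·+1^4 = +1.
(a,b)_5: α=-2, u≡4; β=-2, v≡2 (mod 5); (4|5)=+1, (2|5)=-1; sign (−1)^0·+1^-2·-1^-2 = +1.
(a,b)_7: α=4, u≡3; β=2, v≡6 (mod 7); (3|7)=-1, (6|7)=-1; sign (−1)^0·-1^2·-1^4 = +1.
(a,b)_2: α=-3, β=-2; u≡7, v≡7 (mod 8); ε(u)ε(v)=1·1, αω(v)=-3·0, βω(u)=-2·0; sum ≡ 1  ⇒  -1.
(a,b)_23: α=3, u≡12; β=2, v≡7 (mod 23); (12|23)=+1, (7|23)=-1; sign (−1)^0·+1^2·-1^3 = -1.
(a,b)_3: α=0, u≡2; β=4, v≡2 (mod 3); (2|3)=-1, (2|3)=-1; sign (−1)^0·-1^4·-1^0 = +1.
(a,b)_41: α=1, u≡5; β=1, v≡20 (mod 41); (5|41)=+1, (20|41)=+1; sign (−1)^0·+1^1·+1^1 = +1.
(a,b)_13: α=4, u≡4; β=3, v≡12 (mod 13); (4|13)=+1, (12|13)=+1; sign (−1)^0·+1^3·+1^4 = +1.
Ram(1886, 10127) = {2, 23}; no ℚ_2-point on the conic.

[2, 23]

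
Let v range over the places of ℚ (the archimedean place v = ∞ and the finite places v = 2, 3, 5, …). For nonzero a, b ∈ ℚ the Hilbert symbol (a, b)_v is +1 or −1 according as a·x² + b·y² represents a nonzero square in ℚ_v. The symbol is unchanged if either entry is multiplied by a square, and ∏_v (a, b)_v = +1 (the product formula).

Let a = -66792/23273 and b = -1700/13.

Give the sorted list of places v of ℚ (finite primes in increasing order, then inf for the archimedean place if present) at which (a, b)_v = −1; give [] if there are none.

(a, b) ≡ (-2346, -221) mod (ℚ^×)²; places V = {2, 3, 5, 11, 13, 17, 23, 37, ∞}.
(a,b)_5: α=0, u≡1; β=2, v≡4 (mod 5); (1|5)=+1, (4|5)=+1; sign (−1)^0·+1^2·+1^0 = +1.
(a,b)_2: α=3, β=2; u≡3, v≡3 (mod 8); ε(u)ε(v)=1·1, αω(v)=3·1, βω(u)=2·1; sum ≡ 0  ⇒  +1.
(a,b)_17: α=-1, u≡2; β=1, v≡8 (mod 17); (2|17)=+1, (8|17)=+1; sign (−1)^0·+1^1·+1^-1 = +1.
(a,b)_∞: sgn(-2346)=−, sgn(-221)=−, so -1.
(a,b)_37: α=-2, u≡17; β=0, v≡3 (mod 37); (17|37)=-1, (3|37)=+1; sign (−1)^0·-1^0·+1^-2 = +1.
(a,b)_23: α=1, u≡2; β=0, v≡9 (mod 23); (2|23)=+1, (9|23)=+1; sign (−1)^0·+1^0·+1^1 = +1.
(a,b)_13: α=0, u≡5; β=-1, v≡3 (mod 13); (5|13)=-1, (3|13)=+1; sign (−1)^0·-1^-1·+1^0 = -1.
(a,b)_11: α=2, u≡8; β=0, v≡8 (mod 11); (8|11)=-1, (8|11)=-1; sign (−1)^0·-1^0·-1^2 = +1.
(a,b)_3: α=1, u≡1; β=0, v≡1 (mod 3); (1|3)=+1, (1|3)=+1; sign (−1)^0·+1^0·+1^1 = +1.
(-2346, -221 / ℚ) ramifies at {13, ∞}: a division algebra.

[13, inf]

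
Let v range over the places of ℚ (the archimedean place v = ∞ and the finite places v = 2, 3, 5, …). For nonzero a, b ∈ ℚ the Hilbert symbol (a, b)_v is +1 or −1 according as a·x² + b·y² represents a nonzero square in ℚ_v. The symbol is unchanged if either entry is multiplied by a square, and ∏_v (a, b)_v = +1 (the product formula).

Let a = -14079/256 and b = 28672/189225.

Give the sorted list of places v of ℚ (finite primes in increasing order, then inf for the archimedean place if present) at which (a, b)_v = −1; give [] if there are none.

Mod squares: a ≡ -39, b ≡ 7. Check v ∈ {∞, 2, 3, 5, 7, 13, 19, 29}.
v=29: a=29^0·(≡26), b=29^-2·(≡22) mod 29; (26|29)=-1, (22|29)=+1; (−1)^{0·-2·14}·(-1)^-2·(+1)^0 = +1.
v=3: a=3^1·(≡2), b=3^-2·(≡1) mod 3; (2|3)=-1, (1|3)=+1; (−1)^{1·-2·1}·(-1)^-2·(+1)^1 = +1.
v=5: a=5^0·(≡1), b=5^-2·(≡3) mod 5; (1|5)=+1, (3|5)=-1; (−1)^{0·-2·2}·(+1)^-2·(-1)^0 = +1.
v=∞: -39 < 0 and 7 > 0  ⇒  (a,b)_∞ = +1.
v=7: a=7^0·(≡3), b=7^1·(≡1) mod 7; (3|7)=-1, (1|7)=+1; (−1)^{0·1·3}·(-1)^1·(+1)^0 = -1.
v=13: a=13^1·(≡1), b=13^0·(≡2) mod 13; (1|13)=+1, (2|13)=-1; (−1)^{1·0·6}·(+1)^0·(-1)^1 = -1.
v=2: v_2(a)=-8, v_2(b)=12; units ≡ 1, 7 (mod 8); ε·ε+αω+βω = 0·1+-8·0+12·0 ≡ 0  ⇒  (a,b)_2 = +1.
v=19: a=19^2·(≡2), b=19^0·(≡5) mod 19; (2|19)=-1, (5|19)=+1; (−1)^{2·0·9}·(-1)^0·(+1)^2 = +1.
Ram(-39, 7) = {7, 13}; no ℚ_7-point on the conic.

[7, 13]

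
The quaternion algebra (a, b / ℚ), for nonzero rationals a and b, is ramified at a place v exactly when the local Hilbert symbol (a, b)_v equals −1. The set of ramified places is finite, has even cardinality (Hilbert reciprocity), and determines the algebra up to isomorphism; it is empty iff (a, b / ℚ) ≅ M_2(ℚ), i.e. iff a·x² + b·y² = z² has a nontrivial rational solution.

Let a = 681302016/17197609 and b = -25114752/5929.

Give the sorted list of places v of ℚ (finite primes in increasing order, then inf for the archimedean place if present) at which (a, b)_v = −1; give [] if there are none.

(a, b) ≡ (6, -258) mod (ℚ^×)²; places V = {2, 3, 7, 11, 13, 29, 37, 43, ∞}.
(a,b)_2: α=11, β=7; u≡3, v≡7 (mod 8); ε(u)ε(v)=1·1, αω(v)=11·0, βω(u)=7·1; sum ≡ 0  ⇒  +1.
(a,b)_13: α=-2, u≡7; β=2, v≡8 (mod 13); (7|13)=-1, (8|13)=-1; sign (−1)^0·-1^2·-1^-2 = +1.
(a,b)_7: α=0, u≡5; β=-2, v≡1 (mod 7); (5|7)=-1, (1|7)=+1; sign (−1)^0·-1^-2·+1^0 = +1.
(a,b)_43: α=0, u≡15; β=1, v≡42 (mod 43); (15|43)=+1, (42|43)=-1; sign (−1)^0·+1^1·-1^0 = +1.
(a,b)_11: α=-2, u≡6; β=-2, v≡6 (mod 11); (6|11)=-1, (6|11)=-1; sign (−1)^0·-1^-2·-1^-2 = +1.
(a,b)_37: α=2, u≡18; β=0, v≡12 (mod 37); (18|37)=-1, (12|37)=+1; sign (−1)^0·-1^0·+1^2 = +1.
(a,b)_29: α=-2, u≡7; β=0, v≡18 (mod 29); (7|29)=+1, (18|29)=-1; sign (−1)^0·+1^0·-1^-2 = +1.
(a,b)_∞: sgn(6)=+, sgn(-258)=−, so +1.
(a,b)_3: α=5, u≡2; β=3, v≡1 (mod 3); (2|3)=-1, (1|3)=+1; sign (−1)^1·-1^3·+1^5 = +1.
Every local symbol is +1, so the conic 6·x² + -258·y² = z² has ℚ_v-points for all v and hence a ℚ-point; (a, b / ℚ) ≅ M_2(ℚ).

[]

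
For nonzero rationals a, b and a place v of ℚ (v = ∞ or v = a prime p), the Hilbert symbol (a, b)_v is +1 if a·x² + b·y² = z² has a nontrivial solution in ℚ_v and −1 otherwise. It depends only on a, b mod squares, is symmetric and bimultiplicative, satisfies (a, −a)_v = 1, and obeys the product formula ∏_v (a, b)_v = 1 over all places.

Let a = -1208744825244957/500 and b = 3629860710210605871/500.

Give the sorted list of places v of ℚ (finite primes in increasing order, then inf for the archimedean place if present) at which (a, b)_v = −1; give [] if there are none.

(a, b) ≡ (-65, 1155) mod (ℚ^×)²; places V = {2, 3, 5, 7, 11, 13, 19, ∞}.
(a,b)_11: α=2, u≡5; β=3, v≡10 (mod 11); (5|11)=+1, (10|11)=-1; sign (−1)^0·+1^3·-1^2 = +1.
(a,b)_19: α=2, u≡4; β=2, v≡15 (mod 19); (4|19)=+1, (15|19)=-1; sign (−1)^0·+1^2·-1^2 = +1.
(a,b)_3: α=2, u≡1; β=3, v≡1 (mod 3); (1|3)=+1, (1|3)=+1; sign (−1)^0·+1^3·+1^2 = +1.
(a,b)_∞: sgn(-65)=−, sgn(1155)=+, so +1.
(a,b)_7: α=2, u≡3; β=3, v≡1 (mod 7); (3|7)=-1, (1|7)=+1; sign (−1)^0·-1^3·+1^2 = -1.
(a,b)_2: α=-2, β=-2; u≡7, v≡3 (mod 8); ε(u)ε(v)=1·1, αω(v)=-2·1, βω(u)=-2·0; sum ≡ 1  ⇒  -1.
(a,b)_13: α=7, u≡11; β=8, v≡7 (mod 13); (11|13)=-1, (7|13)=-1; sign (−1)^0·-1^8·-1^7 = -1.
(a,b)_5: α=-3, u≡2; β=-3, v≡4 (mod 5); (2|5)=-1, (4|5)=+1; sign (−1)^0·-1^-3·+1^-3 = -1.
|Ram(-65, 1155)| = 4, even; anisotropic at {2, 5, 7, 13}.

[2, 5, 7, 13]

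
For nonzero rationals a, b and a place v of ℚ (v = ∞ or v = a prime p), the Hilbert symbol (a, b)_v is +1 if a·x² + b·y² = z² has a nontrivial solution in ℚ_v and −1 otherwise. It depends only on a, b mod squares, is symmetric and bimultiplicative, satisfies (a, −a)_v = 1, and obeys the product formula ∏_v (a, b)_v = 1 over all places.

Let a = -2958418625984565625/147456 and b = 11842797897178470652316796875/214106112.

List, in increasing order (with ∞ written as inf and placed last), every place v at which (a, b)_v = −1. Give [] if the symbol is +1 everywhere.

(a, b) ≡ (-145, 9177) mod (ℚ^×)²; places V = {2, 3, 5, 7, 11, 17, 19, 23, 29, ∞}.
(a,b)_17: α=2, u≡16; β=2, v≡5 (mod 17); (16|17)=+1, (5|17)=-1; sign (−1)^0·+1^2·-1^2 = +1.
(a,b)_11: α=0, u≡9; β=-2, v≡9 (mod 11); (9|11)=+1, (9|11)=+1; sign (−1)^0·+1^-2·+1^0 = +1.
(a,b)_23: α=0, u≡1; β=1, v≡13 (mod 23); (1|23)=+1, (13|23)=+1; sign (−1)^0·+1^1·+1^0 = +1.
(a,b)_3: α=-2, u≡2; β=-3, v≡2 (mod 3); (2|3)=-1, (2|3)=-1; sign (−1)^0·-1^-3·-1^-2 = -1.
(a,b)_7: α=4, u≡1; β=5, v≡4 (mod 7); (1|7)=+1, (4|7)=+1; sign (−1)^0·+1^5·+1^4 = +1.
(a,b)_5: α=5, u≡4; β=8, v≡3 (mod 5); (4|5)=+1, (3|5)=-1; sign (−1)^0·+1^8·-1^5 = -1.
(a,b)_2: α=-14, β=-16; u≡7, v≡1 (mod 8); ε(u)ε(v)=1·0, αω(v)=-14·0, βω(u)=-16·0; sum ≡ 0  ⇒  +1.
(a,b)_∞: sgn(-145)=−, sgn(9177)=+, so +1.
(a,b)_19: α=6, u≡4; β=9, v≡18 (mod 19); (4|19)=+1, (18|19)=-1; sign (−1)^0·+1^9·-1^6 = +1.
(a,b)_29: α=1, u≡23; β=2, v≡13 (mod 29); (23|29)=+1, (13|29)=+1; sign (−1)^0·+1^2·+1^1 = +1.
|Ram(-145, 9177)| = 2, even; anisotropic at {3, 5}.

[3, 5]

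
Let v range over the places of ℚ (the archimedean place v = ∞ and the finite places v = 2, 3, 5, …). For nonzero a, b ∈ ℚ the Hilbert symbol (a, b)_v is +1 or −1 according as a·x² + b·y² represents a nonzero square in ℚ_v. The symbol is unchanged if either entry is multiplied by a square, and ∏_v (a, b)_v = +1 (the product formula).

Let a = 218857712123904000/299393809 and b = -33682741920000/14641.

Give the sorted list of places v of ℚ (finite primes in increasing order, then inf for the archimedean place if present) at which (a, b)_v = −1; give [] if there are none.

[2, 5]

Mod squares: a ≡ 510, b ≡ -17. Check v ∈ {∞, 2, 3, 5, 7, 11, 13, 17, 23}.
v=3: a=3^1·(≡2), b=3^4·(≡1) mod 3; (2|3)=-1, (1|3)=+1; (−1)^{1·4·1}·(-1)^4·(+1)^1 = +1.
v=17: a=17^5·(≡15), b=17^3·(≡9) mod 17; (15|17)=+1, (9|17)=+1; (−1)^{5·3·8}·(+1)^3·(+1)^5 = +1.
v=13: a=13^-2·(≡9), b=13^0·(≡3) mod 13; (9|13)=+1, (3|13)=+1; (−1)^{-2·0·6}·(+1)^0·(+1)^-2 = +1.
v=2: v_2(a)=23, v_2(b)=8; units ≡ 7, 7 (mod 8); ε·ε+αω+βω = 1·1+23·0+8·0 ≡ 1  ⇒  (a,b)_2 = -1.
v=11: a=11^-6·(≡1), b=11^-4·(≡3) mod 11; (1|11)=+1, (3|11)=+1; (−1)^{-6·-4·5}·(+1)^-4·(+1)^-6 = +1.
v=7: a=7^2·(≡3), b=7^0·(≡4) mod 7; (3|7)=-1, (4|7)=+1; (−1)^{2·0·3}·(-1)^0·(+1)^2 = +1.
v=∞: 510 > 0 and -17 < 0  ⇒  (a,b)_∞ = +1.
v=23: a=23^0·(≡18), b=23^2·(≡13) mod 23; (18|23)=+1, (13|23)=+1; (−1)^{0·2·11}·(+1)^2·(+1)^0 = +1.
v=5: a=5^3·(≡3), b=5^4·(≡3) mod 5; (3|5)=-1, (3|5)=-1; (−1)^{3·4·2}·(-1)^4·(-1)^3 = -1.
(510, -17 / ℚ) ramifies at {2, 5}: a division algebra.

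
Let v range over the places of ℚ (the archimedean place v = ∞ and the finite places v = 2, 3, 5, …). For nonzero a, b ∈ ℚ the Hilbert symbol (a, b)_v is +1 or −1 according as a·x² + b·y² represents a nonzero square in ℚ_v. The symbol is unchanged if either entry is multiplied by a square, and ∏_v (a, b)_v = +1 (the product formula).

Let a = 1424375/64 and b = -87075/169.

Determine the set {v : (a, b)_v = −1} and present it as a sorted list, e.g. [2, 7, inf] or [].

[]

(a, b) ≡ (2279, -43) mod (ℚ^×)²; places V = {2, 3, 5, 13, 43, 53, ∞}.
(a,b)_5: α=4, u≡1; β=2, v≡3 (mod 5); (1|5)=+1, (3|5)=-1; sign (−1)^0·+1^2·-1^4 = +1.
(a,b)_2: α=-6, β=0; u≡7, v≡5 (mod 8); ε(u)ε(v)=1·0, αω(v)=-6·1, βω(u)=0·0; sum ≡ 0  ⇒  +1.
(a,b)_3: α=0, u≡2; β=4, v≡2 (mod 3); (2|3)=-1, (2|3)=-1; sign (−1)^0·-1^4·-1^0 = +1.
(a,b)_43: α=1, u≡13; β=1, v≡30 (mod 43); (13|43)=+1, (30|43)=-1; sign (−1)^1·+1^1·-1^1 = +1.
(a,b)_∞: sgn(2279)=+, sgn(-43)=−, so +1.
(a,b)_13: α=0, u≡9; β=-2, v≡12 (mod 13); (9|13)=+1, (12|13)=+1; sign (−1)^0·+1^-2·+1^0 = +1.
(a,b)_53: α=1, u≡10; β=0, v≡11 (mod 53); (10|53)=+1, (11|53)=+1; sign (−1)^0·+1^0·+1^1 = +1.
Ram(a, b) = ∅: the form 2279·x² + -43·y² − z² is isotropic over every ℚ_v, so by Hasse–Minkowski it is isotropic over ℚ.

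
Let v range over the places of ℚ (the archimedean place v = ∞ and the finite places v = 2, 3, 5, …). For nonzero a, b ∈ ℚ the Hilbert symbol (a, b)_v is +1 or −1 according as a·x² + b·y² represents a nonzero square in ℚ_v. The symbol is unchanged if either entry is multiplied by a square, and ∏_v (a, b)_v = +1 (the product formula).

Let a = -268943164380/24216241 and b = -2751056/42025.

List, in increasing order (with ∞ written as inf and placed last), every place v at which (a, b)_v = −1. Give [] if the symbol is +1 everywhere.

[17, 23, 29, inf]

(a, b) ≡ (-56695, -29) mod (ℚ^×)²; places V = {2, 3, 5, 7, 11, 17, 19, 23, 29, 37, 41, ∞}.
(a,b)_7: α=-2, u≡6; β=2, v≡6 (mod 7); (6|7)=-1, (6|7)=-1; sign (−1)^0·-1^2·-1^-2 = +1.
(a,b)_29: α=1, u≡18; β=1, v≡6 (mod 29); (18|29)=-1, (6|29)=+1; sign (−1)^0·-1^1·+1^1 = -1.
(a,b)_5: α=1, u≡4; β=-2, v≡4 (mod 5); (4|5)=+1, (4|5)=+1; sign (−1)^0·+1^-2·+1^1 = +1.
(a,b)_41: α=0, u≡36; β=-2, v≡28 (mod 41); (36|41)=+1, (28|41)=-1; sign (−1)^0·+1^-2·-1^0 = +1.
(a,b)_23: α=1, u≡11; β=0, v≡5 (mod 23); (11|23)=-1, (5|23)=-1; sign (−1)^0·-1^0·-1^1 = -1.
(a,b)_37: α=-2, u≡7; β=0, v≡31 (mod 37); (7|37)=+1, (31|37)=-1; sign (−1)^0·+1^0·-1^-2 = +1.
(a,b)_19: α=-2, u≡1; β=0, v≡9 (mod 19); (1|19)=+1, (9|19)=+1; sign (−1)^0·+1^0·+1^-2 = +1.
(a,b)_11: α=4, u≡10; β=2, v≡9 (mod 11); (10|11)=-1, (9|11)=+1; sign (−1)^0·-1^2·+1^4 = +1.
(a,b)_17: α=1, u≡3; β=0, v≡3 (mod 17); (3|17)=-1, (3|17)=-1; sign (−1)^0·-1^0·-1^1 = -1.
(a,b)_3: α=4, u≡2; β=0, v≡1 (mod 3); (2|3)=-1, (1|3)=+1; sign (−1)^0·-1^0·+1^4 = +1.
(a,b)_∞: sgn(-56695)=−, sgn(-29)=−, so -1.
(a,b)_2: α=2, β=4; u≡1, v≡3 (mod 8); ε(u)ε(v)=0·1, αω(v)=2·1, βω(u)=4·0; sum ≡ 0  ⇒  +1.
(-56695, -29 / ℚ) ramifies at {17, 23, 29, ∞}: a division algebra.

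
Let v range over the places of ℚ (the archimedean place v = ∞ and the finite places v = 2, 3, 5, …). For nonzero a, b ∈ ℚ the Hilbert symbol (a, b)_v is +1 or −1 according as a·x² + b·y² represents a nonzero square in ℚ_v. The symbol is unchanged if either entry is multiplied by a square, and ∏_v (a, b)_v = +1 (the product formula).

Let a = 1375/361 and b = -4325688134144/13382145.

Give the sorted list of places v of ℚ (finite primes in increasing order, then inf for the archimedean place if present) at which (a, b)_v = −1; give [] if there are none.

(a, b) ≡ (55, -2730) mod (ℚ^×)²; places V = {2, 3, 5, 7, 11, 13, 17, 19, 37, 53, ∞}.
(a,b)_13: α=0, u≡1; β=3, v≡11 (mod 13); (1|13)=+1, (11|13)=-1; sign (−1)^0·+1^3·-1^0 = +1.
(a,b)_2: α=0, β=9; u≡7, v≡3 (mod 8); ε(u)ε(v)=1·1, αω(v)=0·1, βω(u)=9·0; sum ≡ 1  ⇒  -1.
(a,b)_7: α=0, u≡6; β=-3, v≡2 (mod 7); (6|7)=-1, (2|7)=+1; sign (−1)^0·-1^-3·+1^0 = -1.
(a,b)_11: α=1, u≡9; β=0, v≡9 (mod 11); (9|11)=+1, (9|11)=+1; sign (−1)^0·+1^0·+1^1 = +1.
(a,b)_∞: sgn(55)=+, sgn(-2730)=−, so +1.
(a,b)_53: α=0, u≡48; β=2, v≡22 (mod 53); (48|53)=-1, (22|53)=-1; sign (−1)^0·-1^2·-1^0 = +1.
(a,b)_37: α=0, u≡24; β=2, v≡2 (mod 37); (24|37)=-1, (2|37)=-1; sign (−1)^0·-1^2·-1^0 = +1.
(a,b)_5: α=3, u≡1; β=-1, v≡4 (mod 5); (1|5)=+1, (4|5)=+1; sign (−1)^0·+1^-1·+1^3 = +1.
(a,b)_17: α=0, u≡8; β=-2, v≡11 (mod 17); (8|17)=+1, (11|17)=-1; sign (−1)^0·+1^-2·-1^0 = +1.
(a,b)_19: α=-2, u≡7; β=0, v≡5 (mod 19); (7|19)=+1, (5|19)=+1; sign (−1)^0·+1^0·+1^-2 = +1.
(a,b)_3: α=0, u≡1; β=-3, v≡2 (mod 3); (1|3)=+1, (2|3)=-1; sign (−1)^0·+1^-3·-1^0 = +1.
|Ram(55, -2730)| = 2, even; anisotropic at {2, 7}.

[2, 7]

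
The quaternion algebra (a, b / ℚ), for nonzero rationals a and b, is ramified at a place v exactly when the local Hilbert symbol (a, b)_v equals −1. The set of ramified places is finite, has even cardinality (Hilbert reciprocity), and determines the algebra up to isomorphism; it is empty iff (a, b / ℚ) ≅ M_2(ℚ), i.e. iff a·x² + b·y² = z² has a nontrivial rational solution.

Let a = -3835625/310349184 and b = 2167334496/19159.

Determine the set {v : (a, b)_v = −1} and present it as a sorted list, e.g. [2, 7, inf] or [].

(a, b) ≡ (-102, 896954) mod (ℚ^×)²; places V = {2, 3, 5, 7, 17, 19, 23, 29, 31, 37, ∞}.
(a,b)_7: α=0, u≡5; β=-2, v≡2 (mod 7); (5|7)=-1, (2|7)=+1; sign (−1)^0·-1^-2·+1^0 = +1.
(a,b)_3: α=-1, u≡2; β=10, v≡2 (mod 3); (2|3)=-1, (2|3)=-1; sign (−1)^0·-1^10·-1^-1 = -1.
(a,b)_∞: sgn(-102)=−, sgn(896954)=+, so +1.
(a,b)_29: α=-2, u≡27; β=0, v≡5 (mod 29); (27|29)=-1, (5|29)=+1; sign (−1)^0·-1^0·+1^-2 = +1.
(a,b)_23: α=0, u≡6; β=-1, v≡12 (mod 23); (6|23)=+1, (12|23)=+1; sign (−1)^0·+1^-1·+1^0 = +1.
(a,b)_37: α=0, u≡21; β=1, v≡34 (mod 37); (21|37)=+1, (34|37)=+1; sign (−1)^0·+1^1·+1^0 = +1.
(a,b)_17: α=1, u≡14; β=-1, v≡5 (mod 17); (14|17)=-1, (5|17)=-1; sign (−1)^0·-1^-1·-1^1 = +1.
(a,b)_5: α=4, u≡2; β=0, v≡4 (mod 5); (2|5)=-1, (4|5)=+1; sign (−1)^0·-1^0·+1^4 = +1.
(a,b)_31: α=-2, u≡24; β=1, v≡26 (mod 31); (24|31)=-1, (26|31)=-1; sign (−1)^0·-1^1·-1^-2 = -1.
(a,b)_2: α=-7, β=5; u≡5, v≡5 (mod 8); ε(u)ε(v)=0·0, αω(v)=-7·1, βω(u)=5·1; sum ≡ 0  ⇒  +1.
(a,b)_19: α=2, u≡10; β=0, v≡18 (mod 19); (10|19)=-1, (18|19)=-1; sign (−1)^0·-1^0·-1^2 = +1.
|Ram(-102, 896954)| = 2, even; anisotropic at {3, 31}.

[3, 31]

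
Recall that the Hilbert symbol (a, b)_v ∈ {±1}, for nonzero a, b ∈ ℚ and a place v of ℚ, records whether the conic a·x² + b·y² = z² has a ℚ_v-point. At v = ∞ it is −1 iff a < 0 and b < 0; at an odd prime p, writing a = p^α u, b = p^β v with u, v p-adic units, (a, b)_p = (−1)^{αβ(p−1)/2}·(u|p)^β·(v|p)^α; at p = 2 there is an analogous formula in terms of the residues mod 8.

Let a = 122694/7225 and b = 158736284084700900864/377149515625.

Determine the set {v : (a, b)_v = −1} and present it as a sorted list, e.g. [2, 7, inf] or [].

[11, 13]

Mod squares: a ≡ 6, b ≡ 286. Check v ∈ {∞, 2, 3, 5, 11, 13, 17, 23}.
v=11: a=11^2·(≡10), b=11^7·(≡3) mod 11; (10|11)=-1, (3|11)=+1; (−1)^{2·7·5}·(-1)^7·(+1)^2 = -1.
v=2: v_2(a)=1, v_2(b)=9; units ≡ 3, 7 (mod 8); ε·ε+αω+βω = 1·1+1·0+9·1 ≡ 0  ⇒  (a,b)_2 = +1.
v=13: a=13^2·(≡5), b=13^5·(≡3) mod 13; (5|13)=-1, (3|13)=+1; (−1)^{2·5·6}·(-1)^5·(+1)^2 = -1.
v=17: a=17^-2·(≡7), b=17^-6·(≡11) mod 17; (7|17)=-1, (11|17)=-1; (−1)^{-2·-6·8}·(-1)^-6·(-1)^-2 = +1.
v=5: a=5^-2·(≡1), b=5^-6·(≡1) mod 5; (1|5)=+1, (1|5)=+1; (−1)^{-2·-6·2}·(+1)^-6·(+1)^-2 = +1.
v=∞: 6 > 0 and 286 > 0  ⇒  (a,b)_∞ = +1.
v=3: a=3^1·(≡2), b=3^4·(≡1) mod 3; (2|3)=-1, (1|3)=+1; (−1)^{1·4·1}·(-1)^4·(+1)^1 = +1.
v=23: a=23^0·(≡4), b=23^2·(≡21) mod 23; (4|23)=+1, (21|23)=-1; (−1)^{0·2·11}·(+1)^2·(-1)^0 = +1.
(6, 286 / ℚ) ramifies at {11, 13}: a division algebra.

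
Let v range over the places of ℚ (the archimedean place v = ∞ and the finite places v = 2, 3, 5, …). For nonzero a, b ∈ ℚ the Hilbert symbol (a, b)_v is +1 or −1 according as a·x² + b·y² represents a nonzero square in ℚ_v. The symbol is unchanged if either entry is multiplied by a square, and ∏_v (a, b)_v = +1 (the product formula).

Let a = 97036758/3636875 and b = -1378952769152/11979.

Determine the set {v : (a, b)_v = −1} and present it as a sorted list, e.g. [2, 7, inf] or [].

Mod squares: a ≡ 14322, b ≡ -102718. Check v ∈ {∞, 2, 3, 5, 7, 11, 13, 23, 29, 31}.
v=7: a=7^3·(≡2), b=7^5·(≡3) mod 7; (2|7)=+1, (3|7)=-1; (−1)^{3·5·3}·(+1)^5·(-1)^3 = +1.
v=5: a=5^-4·(≡2), b=5^0·(≡2) mod 5; (2|5)=-1, (2|5)=-1; (−1)^{-4·0·2}·(-1)^0·(-1)^-4 = +1.
v=31: a=31^1·(≡16), b=31^2·(≡4) mod 31; (16|31)=+1, (4|31)=+1; (−1)^{1·2·15}·(+1)^2·(+1)^1 = +1.
v=2: v_2(a)=1, v_2(b)=7; units ≡ 1, 1 (mod 8); ε·ε+αω+βω = 0·0+1·0+7·0 ≡ 0  ⇒  (a,b)_2 = +1.
v=∞: 14322 > 0 and -102718 < 0  ⇒  (a,b)_∞ = +1.
v=3: a=3^3·(≡1), b=3^-2·(≡2) mod 3; (1|3)=+1, (2|3)=-1; (−1)^{3·-2·1}·(+1)^-2·(-1)^3 = -1.
v=13: a=13^2·(≡3), b=13^0·(≡7) mod 13; (3|13)=+1, (7|13)=-1; (−1)^{2·0·6}·(+1)^0·(-1)^2 = +1.
v=23: a=23^-2·(≡6), b=23^1·(≡10) mod 23; (6|23)=+1, (10|23)=-1; (−1)^{-2·1·11}·(+1)^1·(-1)^-2 = +1.
v=29: a=29^0·(≡23), b=29^1·(≡13) mod 29; (23|29)=+1, (13|29)=+1; (−1)^{0·1·14}·(+1)^1·(+1)^0 = +1.
v=11: a=11^-1·(≡3), b=11^-3·(≡1) mod 11; (3|11)=+1, (1|11)=+1; (−1)^{-1·-3·5}·(+1)^-3·(+1)^-1 = -1.
(14322, -102718 / ℚ) ramifies at {3, 11}: a division algebra.

[3, 11]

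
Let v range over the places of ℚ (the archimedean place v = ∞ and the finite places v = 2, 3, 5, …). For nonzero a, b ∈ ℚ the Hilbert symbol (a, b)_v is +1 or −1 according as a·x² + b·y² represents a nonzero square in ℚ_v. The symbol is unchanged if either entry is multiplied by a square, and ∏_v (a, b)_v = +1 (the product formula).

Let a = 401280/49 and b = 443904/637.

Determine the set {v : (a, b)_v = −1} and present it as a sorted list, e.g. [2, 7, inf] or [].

[2, 3, 5, 19]

(a, b) ≡ (6270, 78) mod (ℚ^×)²; places V = {2, 3, 5, 7, 11, 13, 17, 19, ∞}.
(a,b)_3: α=1, u≡2; β=1, v≡2 (mod 3); (2|3)=-1, (2|3)=-1; sign (−1)^1·-1^1·-1^1 = -1.
(a,b)_19: α=1, u≡1; β=0, v≡14 (mod 19); (1|19)=+1, (14|19)=-1; sign (−1)^0·+1^0·-1^1 = -1.
(a,b)_2: α=7, β=9; u≡7, v≡7 (mod 8); ε(u)ε(v)=1·1, αω(v)=7·0, βω(u)=9·0; sum ≡ 1  ⇒  -1.
(a,b)_∞: sgn(6270)=+, sgn(78)=+, so +1.
(a,b)_5: α=1, u≡4; β=0, v≡2 (mod 5); (4|5)=+1, (2|5)=-1; sign (−1)^0·+1^0·-1^1 = -1.
(a,b)_7: α=-2, u≡5; β=-2, v≡1 (mod 7); (5|7)=-1, (1|7)=+1; sign (−1)^0·-1^-2·+1^-2 = +1.
(a,b)_17: α=0, u≡11; β=2, v≡5 (mod 17); (11|17)=-1, (5|17)=-1; sign (−1)^0·-1^2·-1^0 = +1.
(a,b)_13: α=0, u≡10; β=-1, v≡11 (mod 13); (10|13)=+1, (11|13)=-1; sign (−1)^0·+1^-1·-1^0 = +1.
(a,b)_11: α=1, u≡3; β=0, v≡1 (mod 11); (3|11)=+1, (1|11)=+1; sign (−1)^0·+1^0·+1^1 = +1.
Ram(6270, 78) = {2, 3, 5, 19}; no ℚ_2-point on the conic.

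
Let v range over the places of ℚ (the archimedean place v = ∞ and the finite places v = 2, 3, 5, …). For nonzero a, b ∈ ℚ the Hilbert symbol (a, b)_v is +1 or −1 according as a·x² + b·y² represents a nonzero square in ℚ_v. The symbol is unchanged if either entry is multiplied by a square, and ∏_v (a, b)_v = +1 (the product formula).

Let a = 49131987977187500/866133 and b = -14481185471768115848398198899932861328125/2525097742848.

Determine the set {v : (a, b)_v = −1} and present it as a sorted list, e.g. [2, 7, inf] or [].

[2, 43]

Mod squares: a ≡ 889295, b ≡ -8170. Check v ∈ {∞, 2, 3, 5, 7, 11, 17, 19, 23, 29, 37, 43}.
v=43: a=43^2·(≡42), b=43^5·(≡38) mod 43; (42|43)=-1, (38|43)=+1; (−1)^{2·5·21}·(-1)^5·(+1)^2 = -1.
v=7: a=7^2·(≡4), b=7^2·(≡3) mod 7; (4|7)=+1, (3|7)=-1; (−1)^{2·2·3}·(+1)^2·(-1)^2 = +1.
v=37: a=37^-1·(≡20), b=37^2·(≡11) mod 37; (20|37)=-1, (11|37)=+1; (−1)^{-1·2·18}·(-1)^2·(+1)^-1 = +1.
v=11: a=11^1·(≡2), b=11^2·(≡3) mod 11; (2|11)=-1, (3|11)=+1; (−1)^{1·2·5}·(-1)^2·(+1)^1 = +1.
v=∞: 889295 > 0 and -8170 < 0  ⇒  (a,b)_∞ = +1.
v=19: a=19^3·(≡2), b=19^7·(≡9) mod 19; (2|19)=-1, (9|19)=+1; (−1)^{3·7·9}·(-1)^7·(+1)^3 = +1.
v=29: a=29^0·(≡21), b=29^2·(≡2) mod 29; (21|29)=-1, (2|29)=-1; (−1)^{0·2·14}·(-1)^2·(-1)^0 = +1.
v=17: a=17^-2·(≡13), b=17^-4·(≡5) mod 17; (13|17)=+1, (5|17)=-1; (−1)^{-2·-4·8}·(+1)^-4·(-1)^-2 = +1.
v=23: a=23^1·(≡13), b=23^2·(≡6) mod 23; (13|23)=+1, (6|23)=+1; (−1)^{1·2·11}·(+1)^2·(+1)^1 = +1.
v=5: a=5^7·(≡1), b=5^15·(≡4) mod 5; (1|5)=+1, (4|5)=+1; (−1)^{7·15·2}·(+1)^15·(+1)^7 = +1.
v=3: a=3^-4·(≡2), b=3^-10·(≡2) mod 3; (2|3)=-1, (2|3)=-1; (−1)^{-4·-10·1}·(-1)^-10·(-1)^-4 = +1.
v=2: v_2(a)=2, v_2(b)=-9; units ≡ 7, 3 (mod 8); ε·ε+αω+βω = 1·1+2·1+-9·0 ≡ 1  ⇒  (a,b)_2 = -1.
Ram(889295, -8170) = {2, 43}; no ℚ_2-point on the conic.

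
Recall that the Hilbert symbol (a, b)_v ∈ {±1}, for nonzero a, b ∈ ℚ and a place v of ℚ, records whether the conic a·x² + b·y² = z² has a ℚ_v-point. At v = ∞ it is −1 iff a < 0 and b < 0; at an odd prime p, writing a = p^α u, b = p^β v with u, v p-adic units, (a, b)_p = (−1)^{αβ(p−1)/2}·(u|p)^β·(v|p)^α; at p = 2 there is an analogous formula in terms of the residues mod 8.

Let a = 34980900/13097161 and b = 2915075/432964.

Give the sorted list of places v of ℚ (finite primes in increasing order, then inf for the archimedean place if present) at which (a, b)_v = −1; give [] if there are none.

[3, 17]

(a, b) ≡ (969, 323) mod (ℚ^×)²; places V = {2, 3, 5, 7, 11, 17, 19, 47, ∞}.
(a,b)_2: α=2, β=-2; u≡1, v≡3 (mod 8); ε(u)ε(v)=0·1, αω(v)=2·1, βω(u)=-2·0; sum ≡ 0  ⇒  +1.
(a,b)_5: α=2, u≡1; β=2, v≡2 (mod 5); (1|5)=+1, (2|5)=-1; sign (−1)^0·+1^2·-1^2 = +1.
(a,b)_3: α=1, u≡2; β=0, v≡2 (mod 3); (2|3)=-1, (2|3)=-1; sign (−1)^0·-1^0·-1^1 = -1.
(a,b)_∞: sgn(969)=+, sgn(323)=+, so +1.
(a,b)_19: α=3, u≡13; β=3, v≡11 (mod 19); (13|19)=-1, (11|19)=+1; sign (−1)^1·-1^3·+1^3 = +1.
(a,b)_11: α=-2, u≡9; β=0, v≡5 (mod 11); (9|11)=+1, (5|11)=+1; sign (−1)^0·+1^0·+1^-2 = +1.
(a,b)_17: α=1, u≡5; β=1, v≡8 (mod 17); (5|17)=-1, (8|17)=+1; sign (−1)^0·-1^1·+1^1 = -1.
(a,b)_47: α=-2, u≡30; β=-2, v≡11 (mod 47); (30|47)=-1, (11|47)=-1; sign (−1)^0·-1^-2·-1^-2 = +1.
(a,b)_7: α=-2, u≡3; β=-2, v≡1 (mod 7); (3|7)=-1, (1|7)=+1; sign (−1)^0·-1^-2·+1^-2 = +1.
Ram(969, 323) = {3, 17}; no ℚ_3-point on the conic.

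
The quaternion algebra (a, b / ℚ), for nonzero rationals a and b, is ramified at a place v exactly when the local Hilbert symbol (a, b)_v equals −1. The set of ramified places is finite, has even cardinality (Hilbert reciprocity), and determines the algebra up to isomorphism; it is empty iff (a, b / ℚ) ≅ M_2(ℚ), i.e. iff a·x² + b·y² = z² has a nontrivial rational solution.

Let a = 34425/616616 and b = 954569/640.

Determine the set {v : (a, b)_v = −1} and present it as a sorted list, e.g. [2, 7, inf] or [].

(a, b) ≡ (442, 1610) mod (ℚ^×)²; places V = {2, 3, 5, 7, 11, 13, 17, 23, ∞}.
(a,b)_13: α=-1, u≡5; β=0, v≡6 (mod 13); (5|13)=-1, (6|13)=-1; sign (−1)^0·-1^0·-1^-1 = -1.
(a,b)_∞: sgn(442)=+, sgn(1610)=+, so +1.
(a,b)_17: α=1, u≡4; β=0, v≡11 (mod 17); (4|17)=+1, (11|17)=-1; sign (−1)^0·+1^0·-1^1 = -1.
(a,b)_3: α=4, u≡1; β=0, v≡2 (mod 3); (1|3)=+1, (2|3)=-1; sign (−1)^0·+1^0·-1^4 = +1.
(a,b)_11: α=-2, u≡2; β=2, v≡1 (mod 11); (2|11)=-1, (1|11)=+1; sign (−1)^0·-1^2·+1^-2 = +1.
(a,b)_7: α=-2, u≡4; β=3, v≡6 (mod 7); (4|7)=+1, (6|7)=-1; sign (−1)^0·+1^3·-1^-2 = +1.
(a,b)_2: α=-3, β=-7; u≡5, v≡5 (mod 8); ε(u)ε(v)=0·0, αω(v)=-3·1, βω(u)=-7·1; sum ≡ 0  ⇒  +1.
(a,b)_23: α=0, u≡7; β=1, v≡3 (mod 23); (7|23)=-1, (3|23)=+1; sign (−1)^0·-1^1·+1^0 = -1.
(a,b)_5: α=2, u≡2; β=-1, v≡3 (mod 5); (2|5)=-1, (3|5)=-1; sign (−1)^0·-1^-1·-1^2 = -1.
(442, 1610 / ℚ) ramifies at {5, 13, 17, 23}: a division algebra.

[5, 13, 17, 23]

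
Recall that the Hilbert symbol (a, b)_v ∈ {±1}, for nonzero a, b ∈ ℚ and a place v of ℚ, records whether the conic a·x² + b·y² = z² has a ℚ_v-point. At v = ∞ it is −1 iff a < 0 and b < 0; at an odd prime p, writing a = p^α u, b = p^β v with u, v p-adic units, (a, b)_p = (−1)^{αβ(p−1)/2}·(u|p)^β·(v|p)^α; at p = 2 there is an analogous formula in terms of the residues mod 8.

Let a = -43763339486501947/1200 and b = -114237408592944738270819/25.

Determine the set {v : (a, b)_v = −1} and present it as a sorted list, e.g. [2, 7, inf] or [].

[13, inf]

Mod squares: a ≡ -45849, b ≡ -6851. Check v ∈ {∞, 2, 3, 5, 13, 17, 19, 29, 31}.
v=3: a=3^-1·(≡2), b=3^2·(≡1) mod 3; (2|3)=-1, (1|3)=+1; (−1)^{-1·2·1}·(-1)^2·(+1)^-1 = +1.
v=∞: -45849 < 0 and -6851 < 0  ⇒  (a,b)_∞ = -1.
v=2: v_2(a)=-4, v_2(b)=0; units ≡ 7, 5 (mod 8); ε·ε+αω+βω = 1·0+-4·1+0·0 ≡ 0  ⇒  (a,b)_2 = +1.
v=5: a=5^-2·(≡1), b=5^-2·(≡1) mod 5; (1|5)=+1, (1|5)=+1; (−1)^{-2·-2·2}·(+1)^-2·(+1)^-2 = +1.
v=13: a=13^4·(≡8), b=13^5·(≡7) mod 13; (8|13)=-1, (7|13)=-1; (−1)^{4·5·6}·(-1)^5·(-1)^4 = -1.
v=17: a=17^3·(≡14), b=17^5·(≡7) mod 17; (14|17)=-1, (7|17)=-1; (−1)^{3·5·8}·(-1)^5·(-1)^3 = +1.
v=29: a=29^1·(≡3), b=29^2·(≡7) mod 29; (3|29)=-1, (7|29)=+1; (−1)^{1·2·14}·(-1)^2·(+1)^1 = +1.
v=31: a=31^3·(≡5), b=31^5·(≡6) mod 31; (5|31)=+1, (6|31)=-1; (−1)^{3·5·15}·(+1)^5·(-1)^3 = +1.
v=19: a=19^2·(≡1), b=19^0·(≡14) mod 19; (1|19)=+1, (14|19)=-1; (−1)^{2·0·9}·(+1)^0·(-1)^2 = +1.
(-45849, -6851 / ℚ) ramifies at {13, ∞}: a division algebra.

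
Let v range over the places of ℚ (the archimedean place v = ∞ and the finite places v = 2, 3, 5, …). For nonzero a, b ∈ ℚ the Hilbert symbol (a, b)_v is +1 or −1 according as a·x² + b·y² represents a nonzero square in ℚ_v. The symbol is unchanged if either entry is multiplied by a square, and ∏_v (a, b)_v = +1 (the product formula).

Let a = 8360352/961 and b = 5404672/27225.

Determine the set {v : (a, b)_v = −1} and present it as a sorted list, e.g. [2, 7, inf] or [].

(a, b) ≡ (58058, 5278) mod (ℚ^×)²; places V = {2, 3, 5, 7, 11, 13, 29, 31, ∞}.
(a,b)_11: α=1, u≡5; β=-2, v≡4 (mod 11); (5|11)=+1, (4|11)=+1; sign (−1)^0·+1^-2·+1^1 = +1.
(a,b)_∞: sgn(58058)=+, sgn(5278)=+, so +1.
(a,b)_7: α=1, u≡5; β=1, v≡5 (mod 7); (5|7)=-1, (5|7)=-1; sign (−1)^1·-1^1·-1^1 = -1.
(a,b)_29: α=1, u≡7; β=1, v≡17 (mod 29); (7|29)=+1, (17|29)=-1; sign (−1)^0·+1^1·-1^1 = -1.
(a,b)_2: α=5, β=11; u≡5, v≡7 (mod 8); ε(u)ε(v)=0·1, αω(v)=5·0, βω(u)=11·1; sum ≡ 1  ⇒  -1.
(a,b)_5: α=0, u≡2; β=-2, v≡3 (mod 5); (2|5)=-1, (3|5)=-1; sign (−1)^0·-1^-2·-1^0 = +1.
(a,b)_31: α=-2, u≡24; β=0, v≡10 (mod 31); (24|31)=-1, (10|31)=+1; sign (−1)^0·-1^0·+1^-2 = +1.
(a,b)_3: α=2, u≡2; β=-2, v≡1 (mod 3); (2|3)=-1, (1|3)=+1; sign (−1)^0·-1^-2·+1^2 = +1.
(a,b)_13: α=1, u≡6; β=1, v≡10 (mod 13); (6|13)=-1, (10|13)=+1; sign (−1)^0·-1^1·+1^1 = -1.
Ram(58058, 5278) = {2, 7, 13, 29}; no ℚ_2-point on the conic.

[2, 7, 13, 29]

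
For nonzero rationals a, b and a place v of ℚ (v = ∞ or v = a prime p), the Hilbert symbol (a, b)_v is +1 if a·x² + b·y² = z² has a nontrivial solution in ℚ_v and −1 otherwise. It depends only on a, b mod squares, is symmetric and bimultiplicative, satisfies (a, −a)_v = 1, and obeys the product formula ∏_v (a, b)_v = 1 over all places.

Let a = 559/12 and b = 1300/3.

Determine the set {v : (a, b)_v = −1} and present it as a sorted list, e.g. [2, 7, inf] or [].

(a, b) ≡ (1677, 39) mod (ℚ^×)²; places V = {2, 3, 5, 13, 43, ∞}.
(a,b)_3: α=-1, u≡1; β=-1, v≡1 (mod 3); (1|3)=+1, (1|3)=+1; sign (−1)^1·+1^-1·+1^-1 = -1.
(a,b)_2: α=-2, β=2; u≡5, v≡7 (mod 8); ε(u)ε(v)=0·1, αω(v)=-2·0, βω(u)=2·1; sum ≡ 0  ⇒  +1.
(a,b)_∞: sgn(1677)=+, sgn(39)=+, so +1.
(a,b)_5: α=0, u≡2; β=2, v≡4 (mod 5); (2|5)=-1, (4|5)=+1; sign (−1)^0·-1^2·+1^0 = +1.
(a,b)_43: α=1, u≡19; β=0, v≡32 (mod 43); (19|43)=-1, (32|43)=-1; sign (−1)^0·-1^0·-1^1 = -1.
(a,b)_13: α=1, u≡9; β=1, v≡3 (mod 13); (9|13)=+1, (3|13)=+1; sign (−1)^0·+1^1·+1^1 = +1.
(1677, 39 / ℚ) ramifies at {3, 43}: a division algebra.

[3, 43]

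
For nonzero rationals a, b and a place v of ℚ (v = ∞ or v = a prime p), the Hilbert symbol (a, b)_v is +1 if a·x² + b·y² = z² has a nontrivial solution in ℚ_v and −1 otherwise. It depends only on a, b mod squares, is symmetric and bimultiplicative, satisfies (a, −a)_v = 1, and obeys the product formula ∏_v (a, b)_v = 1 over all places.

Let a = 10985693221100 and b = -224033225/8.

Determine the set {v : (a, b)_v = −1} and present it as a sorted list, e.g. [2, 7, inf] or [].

[41, 43]

(a, b) ≡ (731, -17922658) mod (ℚ^×)²; places V = {2, 5, 13, 17, 23, 41, 43, ∞}.
(a,b)_13: α=2, u≡10; β=1, v≡1 (mod 13); (10|13)=+1, (1|13)=+1; sign (−1)^0·+1^1·+1^2 = +1.
(a,b)_∞: sgn(731)=+, sgn(-17922658)=−, so +1.
(a,b)_41: α=2, u≡19; β=1, v≡37 (mod 41); (19|41)=-1, (37|41)=+1; sign (−1)^0·-1^1·+1^2 = -1.
(a,b)_5: α=2, u≡4; β=2, v≡2 (mod 5); (4|5)=+1, (2|5)=-1; sign (−1)^0·+1^2·-1^2 = +1.
(a,b)_2: α=2, β=-3; u≡3, v≡7 (mod 8); ε(u)ε(v)=1·1, αω(v)=2·0, βω(u)=-3·1; sum ≡ 0  ⇒  +1.
(a,b)_43: α=1, u≡24; β=1, v≡24 (mod 43); (24|43)=+1, (24|43)=+1; sign (−1)^1·+1^1·+1^1 = -1.
(a,b)_23: α=2, u≡4; β=1, v≡5 (mod 23); (4|23)=+1, (5|23)=-1; sign (−1)^0·+1^1·-1^2 = +1.
(a,b)_17: α=1, u≡13; β=1, v≡16 (mod 17); (13|17)=+1, (16|17)=+1; sign (−1)^0·+1^1·+1^1 = +1.
(731, -17922658 / ℚ) ramifies at {41, 43}: a division algebra.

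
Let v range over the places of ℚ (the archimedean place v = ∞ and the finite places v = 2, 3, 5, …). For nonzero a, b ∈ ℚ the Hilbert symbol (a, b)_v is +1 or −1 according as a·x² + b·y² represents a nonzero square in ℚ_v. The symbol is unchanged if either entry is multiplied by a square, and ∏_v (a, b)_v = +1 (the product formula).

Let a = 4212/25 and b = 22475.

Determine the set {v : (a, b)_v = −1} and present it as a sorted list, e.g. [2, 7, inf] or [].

Mod squares: a ≡ 13, b ≡ 899. Check v ∈ {∞, 2, 3, 5, 13, 29, 31}.
v=5: a=5^-2·(≡2), b=5^2·(≡4) mod 5; (2|5)=-1, (4|5)=+1; (−1)^{-2·2·2}·(-1)^2·(+1)^-2 = +1.
v=∞: 13 > 0 and 899 > 0  ⇒  (a,b)_∞ = +1.
v=13: a=13^1·(≡1), b=13^0·(≡11) mod 13; (1|13)=+1, (11|13)=-1; (−1)^{1·0·6}·(+1)^0·(-1)^1 = -1.
v=2: v_2(a)=2, v_2(b)=0; units ≡ 5, 3 (mod 8); ε·ε+αω+βω = 0·1+2·1+0·1 ≡ 0  ⇒  (a,b)_2 = +1.
v=3: a=3^4·(≡1), b=3^0·(≡2) mod 3; (1|3)=+1, (2|3)=-1; (−1)^{4·0·1}·(+1)^0·(-1)^4 = +1.
v=31: a=31^0·(≡11), b=31^1·(≡12) mod 31; (11|31)=-1, (12|31)=-1; (−1)^{0·1·15}·(-1)^1·(-1)^0 = -1.
v=29: a=29^0·(≡20), b=29^1·(≡21) mod 29; (20|29)=+1, (21|29)=-1; (−1)^{0·1·14}·(+1)^1·(-1)^0 = +1.
(13, 899 / ℚ) ramifies at {13, 31}: a division algebra.

[13, 31]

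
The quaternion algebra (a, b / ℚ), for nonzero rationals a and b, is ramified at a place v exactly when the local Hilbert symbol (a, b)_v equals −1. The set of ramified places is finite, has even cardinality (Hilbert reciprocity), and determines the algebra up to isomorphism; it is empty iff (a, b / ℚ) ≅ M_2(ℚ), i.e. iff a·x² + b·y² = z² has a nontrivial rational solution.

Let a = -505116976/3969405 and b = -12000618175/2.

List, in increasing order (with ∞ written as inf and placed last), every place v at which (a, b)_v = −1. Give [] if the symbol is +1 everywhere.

Mod squares: a ≡ -455, b ≡ -14. Check v ∈ {∞, 2, 3, 5, 7, 11, 13, 19, 31}.
v=2: v_2(a)=4, v_2(b)=-1; units ≡ 1, 1 (mod 8); ε·ε+αω+βω = 0·0+4·0+-1·0 ≡ 0  ⇒  (a,b)_2 = +1.
v=∞: -455 < 0 and -14 < 0  ⇒  (a,b)_∞ = -1.
v=5: a=5^-1·(≡4), b=5^2·(≡4) mod 5; (4|5)=+1, (4|5)=+1; (−1)^{-1·2·2}·(+1)^2·(+1)^-1 = +1.
v=7: a=7^1·(≡5), b=7^5·(≡5) mod 7; (5|7)=-1, (5|7)=-1; (−1)^{1·5·3}·(-1)^5·(-1)^1 = -1.
v=11: a=11^-2·(≡7), b=11^0·(≡2) mod 11; (7|11)=-1, (2|11)=-1; (−1)^{-2·0·5}·(-1)^0·(-1)^-2 = +1.
v=19: a=19^2·(≡1), b=19^0·(≡1) mod 19; (1|19)=+1, (1|19)=+1; (−1)^{2·0·9}·(+1)^0·(+1)^2 = +1.
v=31: a=31^2·(≡2), b=31^0·(≡26) mod 31; (2|31)=+1, (26|31)=-1; (−1)^{2·0·15}·(+1)^0·(-1)^2 = +1.
v=13: a=13^1·(≡12), b=13^4·(≡12) mod 13; (12|13)=+1, (12|13)=+1; (−1)^{1·4·6}·(+1)^4·(+1)^1 = +1.
v=3: a=3^-8·(≡1), b=3^0·(≡1) mod 3; (1|3)=+1, (1|3)=+1; (−1)^{-8·0·1}·(+1)^0·(+1)^-8 = +1.
(-455, -14 / ℚ) ramifies at {7, ∞}: a division algebra.

[7, inf]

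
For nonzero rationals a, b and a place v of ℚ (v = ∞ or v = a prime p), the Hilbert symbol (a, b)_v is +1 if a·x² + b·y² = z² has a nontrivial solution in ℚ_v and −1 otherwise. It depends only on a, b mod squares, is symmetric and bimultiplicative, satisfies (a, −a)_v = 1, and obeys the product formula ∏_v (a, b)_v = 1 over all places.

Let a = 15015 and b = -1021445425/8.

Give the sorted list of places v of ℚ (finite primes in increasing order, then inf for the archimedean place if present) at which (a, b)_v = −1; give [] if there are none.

Mod squares: a ≡ 15015, b ≡ -34034. Check v ∈ {∞, 2, 3, 5, 7, 11, 13, 17}.
v=2: v_2(a)=0, v_2(b)=-3; units ≡ 7, 7 (mod 8); ε·ε+αω+βω = 1·1+0·0+-3·0 ≡ 1  ⇒  (a,b)_2 = -1.
v=7: a=7^1·(≡3), b=7^5·(≡6) mod 7; (3|7)=-1, (6|7)=-1; (−1)^{1·5·3}·(-1)^5·(-1)^1 = -1.
v=∞: 15015 > 0 and -34034 < 0  ⇒  (a,b)_∞ = +1.
v=13: a=13^1·(≡11), b=13^1·(≡2) mod 13; (11|13)=-1, (2|13)=-1; (−1)^{1·1·6}·(-1)^1·(-1)^1 = +1.
v=11: a=11^1·(≡1), b=11^1·(≡10) mod 11; (1|11)=+1, (10|11)=-1; (−1)^{1·1·5}·(+1)^1·(-1)^1 = +1.
v=5: a=5^1·(≡3), b=5^2·(≡1) mod 5; (3|5)=-1, (1|5)=+1; (−1)^{1·2·2}·(-1)^2·(+1)^1 = +1.
v=17: a=17^0·(≡4), b=17^1·(≡8) mod 17; (4|17)=+1, (8|17)=+1; (−1)^{0·1·8}·(+1)^1·(+1)^0 = +1.
v=3: a=3^1·(≡1), b=3^0·(≡1) mod 3; (1|3)=+1, (1|3)=+1; (−1)^{1·0·1}·(+1)^0·(+1)^1 = +1.
Ram(15015, -34034) = {2, 7}; no ℚ_2-point on the conic.

[2, 7]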